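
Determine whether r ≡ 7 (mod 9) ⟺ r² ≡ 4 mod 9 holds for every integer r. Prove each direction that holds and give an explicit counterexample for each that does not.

(←) This fails: take r = 2. Then 2² = 4 ≡ 4 (mod 9), yet 2 ≡ 2 (mod 9), not 7.

(→) Suppose r ≡ 7 (mod 9). Write r = 9j + 7. Then (9j + 7)² = 81j² + 126j + 49 = 9(9j² + 14j + 5) + 4, so r² ≡ 4 (mod 9).

Only the forward implication holds.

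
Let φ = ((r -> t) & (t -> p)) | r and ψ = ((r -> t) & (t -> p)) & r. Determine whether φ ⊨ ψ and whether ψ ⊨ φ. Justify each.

Only the converse holds.

[⇒] This fails. Under r = F, t = F, p = F, the left side is true but the right side is false.

[⇐] Assume the antecedent. If r is true, ((r -> t) & (t -> p)) | r reduces to true regardless of the other variables. If r is false, the antecedent cannot hold. Either way ((r -> t) & (t -> p)) | r holds.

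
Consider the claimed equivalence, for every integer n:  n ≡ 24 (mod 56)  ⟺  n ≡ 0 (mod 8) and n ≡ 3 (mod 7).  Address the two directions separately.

Both implications hold.

(←) If n ≡ 0 (mod 8) and n ≡ 3 (mod 7), then by the Chinese remainder theorem n ≡ 24 (mod 56). This is exactly n ≡ 24 (mod 56).

(→) Suppose n ≡ 24 (mod 56); write n = 56j + 24. Since 8 ∣ 56, reducing mod 8 gives n ≡ 24 ≡ 0 (mod 8); since 7 ∣ 56, reducing mod 7 gives n ≡ 24 ≡ 3 (mod 7).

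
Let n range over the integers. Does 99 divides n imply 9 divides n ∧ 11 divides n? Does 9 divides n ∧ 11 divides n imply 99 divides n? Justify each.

Both directions hold.

(⇒) If 99 ∣ n, write n = 99q. Since 99 = 11·9, n = 9·(11q), so 9 ∣ n; and since 99 = 9·11, n = 11·(9q), so 11 ∣ n.

(⇐) Suppose 9 ∣ n and 11 ∣ n. Any common multiple of 9 and 11 is a multiple of their lcm; here gcd(9, 11) = 1, so lcm(9, 11) = 9·11 = 99, so 99 ∣ n.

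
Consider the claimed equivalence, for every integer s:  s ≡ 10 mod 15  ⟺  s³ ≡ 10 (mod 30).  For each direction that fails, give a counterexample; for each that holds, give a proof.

(→) This fails: take s = 25. Then 25 ≡ 10 (mod 15), but 25³ = 15625 ≡ 25 (mod 30), not 10.

(←) Conversely, the residues r modulo 30 with r³ ≡ 10 (mod 30) are exactly {10}, and each is ≡ 10 (mod 15).

Only the converse holds.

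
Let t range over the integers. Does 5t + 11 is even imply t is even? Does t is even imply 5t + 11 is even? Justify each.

Forward direction. This fails: t = 5 gives 5t + 11 = 36, which is even, but 5 is odd, not even.

Converse. This also fails: t = 4 is even, but 5t + 11 = 31 is odd, not even.

Both directions fail.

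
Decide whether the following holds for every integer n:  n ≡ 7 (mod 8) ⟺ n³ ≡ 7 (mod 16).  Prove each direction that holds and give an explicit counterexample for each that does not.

(⇒) This fails: take n = 15. Then 15 ≡ 7 (mod 8), but 15³ = 3375 ≡ 15 (mod 16), not 7.

(⇐) Conversely, the residues r modulo 16 with r³ ≡ 7 (mod 16) are exactly {7}, and each is ≡ 7 (mod 8).

Not equivalent: only (⇐) holds.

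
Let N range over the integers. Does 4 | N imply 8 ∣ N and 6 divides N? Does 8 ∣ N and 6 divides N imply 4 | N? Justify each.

The forward direction fails; the converse holds.

(⇒) This fails: take N = 4. Certainly 4 ∣ 4, but 8 ∤ 4.

(⇐) Suppose 8 ∣ N and 6 ∣ N. Any common multiple of 8 and 6 is a multiple of their lcm; here lcm(8, 6) = 8·6/gcd(8, 6) = 48/2 = 24, so 24 ∣ N. Since 4 ∣ 24, it follows that 4 ∣ N.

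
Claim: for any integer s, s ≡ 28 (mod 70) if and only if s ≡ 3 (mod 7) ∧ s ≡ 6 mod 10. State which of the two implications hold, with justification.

Forward direction. This fails: s = 28 gives 28 ≡ 28 (mod 70) but 28 ≡ 0 (mod 7), so the conjunction on the right does not hold.

Converse. This fails: s = 66 satisfies both congruences on the right (66 ≡ 3 mod 7 and 66 ≡ 6 mod 10) yet 66 ≡ 66 (mod 70), not 28.

Both directions fail.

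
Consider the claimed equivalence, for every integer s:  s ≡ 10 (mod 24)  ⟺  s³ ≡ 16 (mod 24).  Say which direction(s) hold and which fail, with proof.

(⇒) Suppose s ≡ 10 (mod 24). Write s = 24j + 10. Then (24j + 10)³ = 13824j³ + 17280j² + 7200j + 1000 = 24(576j³ + 720j² + 300j + 41) + 16, so s³ ≡ 16 (mod 24).

(⇐) This fails: take s = 4. Then 4³ = 64 ≡ 16 (mod 24), yet 4 ≡ 4 (mod 24), not 10.

The forward direction holds; the converse fails.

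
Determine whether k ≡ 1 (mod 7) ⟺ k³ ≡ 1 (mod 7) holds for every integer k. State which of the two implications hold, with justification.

(⇒) holds; (⇐) fails.

(⟹) Suppose k ≡ 1 (mod 7). Write k = 7j + 1. Then (7j + 1)³ = 343j³ + 147j² + 21j + 1 = 7(49j³ + 21j² + 3j) + 1, so k³ ≡ 1 (mod 7).

(⟸) This fails: take k = 2. Then 2³ = 8 ≡ 1 (mod 7), yet 2 ≡ 2 (mod 7), not 1.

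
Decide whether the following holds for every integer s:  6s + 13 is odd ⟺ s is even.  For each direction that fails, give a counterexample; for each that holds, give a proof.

(→) This fails: take s = 3. Then 6s + 13 = 31, which is odd, yet s = 3 is odd, not even.

(←) Suppose s is even. Since 6 is even, 6s is even for every s, so 6s + 13 has the same parity as 13, which is odd. Hence 6s + 13 is odd.

Not equivalent: only (⇐) holds.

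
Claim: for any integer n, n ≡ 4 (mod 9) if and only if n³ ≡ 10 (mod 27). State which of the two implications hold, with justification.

Forward direction. Suppose n ≡ 4 (mod 9). Working modulo 27, n ∈ {4, 13, 22}; for each such r, r³ ≡ 10 (mod 27).

Converse. The residues r modulo 27 with r³ ≡ 10 (mod 27) are exactly {4, 13, 22}, and each is ≡ 4 (mod 9).

Equivalent; both directions hold.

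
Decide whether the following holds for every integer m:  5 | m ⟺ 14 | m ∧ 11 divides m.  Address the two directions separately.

(⇒) This fails: take m = 5. Certainly 5 ∣ 5, but 14 ∤ 5.

(⇐) This fails: take m = 154. Both 14 ∣ 154 and 11 ∣ 154, yet 154 is not a multiple of 5 (since 154 = 30·5 + 4), so 5 ∤ 154.

(⇒) fails and (⇐) fails.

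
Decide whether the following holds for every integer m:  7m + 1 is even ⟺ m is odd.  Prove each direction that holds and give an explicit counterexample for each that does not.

Forward direction. Suppose 7m + 1 is even. Since 7 is odd, 7m and m have the same parity, so 7m + 1 ≡ m + 1 (mod 2). As 1 is odd, 7m + 1 is even exactly when m is odd. Thus m is odd.

Converse. Suppose m is odd; write m = 2j + 1. Then 7m + 1 = 7·(2j + 1) + 1 = 2·7j + 8, which is even.

Both implications hold.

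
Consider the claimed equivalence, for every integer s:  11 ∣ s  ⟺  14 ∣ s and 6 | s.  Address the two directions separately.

(⇒) This fails: take s = 11. Certainly 11 ∣ 11, but 14 ∤ 11.

(⇐) This fails: take s = 42. Both 14 ∣ 42 and 6 ∣ 42, yet 42 is not a multiple of 11 (since 42 = 3·11 + 9), so 11 ∤ 42.

Neither implication holds.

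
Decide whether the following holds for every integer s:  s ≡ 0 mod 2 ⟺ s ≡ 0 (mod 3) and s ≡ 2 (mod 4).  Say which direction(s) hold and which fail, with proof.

(→) This fails: s = 0 gives 0 ≡ 0 (mod 2) but 0 ≡ 0 (mod 4), so the conjunction on the right does not hold.

(←) Conversely, if s ≡ 0 (mod 3) and s ≡ 2 (mod 4), then by the Chinese remainder theorem s ≡ 6 (mod 12). Since 6 ≡ 0 (mod 2) and 2 ∣ 12, we get s ≡ 0 (mod 2).

(⇒) fails; (⇐) holds.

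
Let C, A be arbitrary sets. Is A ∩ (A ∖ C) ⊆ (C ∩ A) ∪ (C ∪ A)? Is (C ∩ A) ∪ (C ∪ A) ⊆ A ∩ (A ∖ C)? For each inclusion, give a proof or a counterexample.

(⊆) Let x ∈ A ∩ (A ∖ C). Then x ∈ A and x ∉ C, from which x ∈ (C ∩ A) ∪ (C ∪ A).

(⊇) This inclusion fails. Take C = {1}, A = ∅; then 1 ∈ (C ∩ A) ∪ (C ∪ A) but 1 ∉ A ∩ (A ∖ C).

The sets are not equal: only the forward inclusion holds.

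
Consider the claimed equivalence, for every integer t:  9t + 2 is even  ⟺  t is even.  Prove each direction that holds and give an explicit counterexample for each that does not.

Equivalent; both directions hold.

(⟹) Suppose 9t + 2 is even. Since 9 is odd, 9t and t have the same parity, so 9t + 2 ≡ t + 2 (mod 2). As 2 is even, 9t + 2 is even exactly when t is even. Thus t is even.

(⟸) Conversely, suppose t is even; write t = 2j. Then 9t + 2 = 9·(2j) + 2 = 2·9j + 2, which is even.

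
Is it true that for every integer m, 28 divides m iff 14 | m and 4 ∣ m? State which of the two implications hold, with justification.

(⇒) If 28 ∣ m, write m = 28q. Since 28 = 2·14, m = 14·(2q), so 14 ∣ m; and since 28 = 7·4, m = 4·(7q), so 4 ∣ m.

(⇐) Suppose 14 ∣ m and 4 ∣ m. Any common multiple of 14 and 4 is a multiple of their lcm; here lcm(14, 4) = 14·4/gcd(14, 4) = 56/2 = 28, so 28 ∣ m.

Both implications hold.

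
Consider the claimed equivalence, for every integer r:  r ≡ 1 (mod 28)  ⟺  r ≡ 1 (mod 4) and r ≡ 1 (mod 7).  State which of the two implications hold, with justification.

The biconditional holds.

(→) Suppose r ≡ 1 (mod 28); write r = 28j + 1. Since 4 ∣ 28, reducing mod 4 gives r ≡ 1 (mod 4); since 7 ∣ 28, reducing mod 7 gives r ≡ 1 (mod 7).

(←) Conversely, if r ≡ 1 (mod 4) and r ≡ 1 (mod 7), then by the Chinese remainder theorem r ≡ 1 (mod 28). This is exactly r ≡ 1 (mod 28).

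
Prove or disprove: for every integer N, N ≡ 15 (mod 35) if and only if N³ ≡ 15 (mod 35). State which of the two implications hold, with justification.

Only the forward direction holds.

(→) Suppose N ≡ 15 (mod 35). Write N = 35j + 15. Then (35j + 15)³ = 42875j³ + 55125j² + 23625j + 3375 = 35(1225j³ + 1575j² + 675j + 96) + 15, so N³ ≡ 15 (mod 35).

(←) This fails: take N = 25. Then 25³ = 15625 ≡ 15 (mod 35), yet 25 ≡ 25 (mod 35), not 15.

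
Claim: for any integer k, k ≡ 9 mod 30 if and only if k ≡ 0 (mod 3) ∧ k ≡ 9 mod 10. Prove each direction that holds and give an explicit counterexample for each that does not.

Both implications hold.

(⇒) Suppose k ≡ 9 (mod 30); write k = 30j + 9. Since 3 ∣ 30, reducing mod 3 gives k ≡ 9 ≡ 0 (mod 3); since 10 ∣ 30, reducing mod 10 gives k ≡ 9 (mod 10).

(⇐) Conversely, if k ≡ 0 (mod 3) and k ≡ 9 (mod 10), then by the Chinese remainder theorem k ≡ 9 (mod 30). This is exactly k ≡ 9 (mod 30).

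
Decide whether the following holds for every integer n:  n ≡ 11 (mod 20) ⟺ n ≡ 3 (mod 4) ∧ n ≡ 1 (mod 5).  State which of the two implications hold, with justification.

Both implications hold.

Converse. If n ≡ 3 (mod 4) and n ≡ 1 (mod 5), then by the Chinese remainder theorem n ≡ 11 (mod 20). This is exactly n ≡ 11 (mod 20).

Forward direction. Suppose n ≡ 11 (mod 20); write n = 20j + 11. Since 4 ∣ 20, reducing mod 4 gives n ≡ 11 ≡ 3 (mod 4); since 5 ∣ 20, reducing mod 5 gives n ≡ 11 ≡ 1 (mod 5).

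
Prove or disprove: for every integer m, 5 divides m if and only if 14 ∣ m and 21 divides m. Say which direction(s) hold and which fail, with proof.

Both directions fail.

(⟹) This fails: take m = 5. Certainly 5 ∣ 5, but 14 ∤ 5.

(⟸) This fails: take m = 42. Both 14 ∣ 42 and 21 ∣ 42, yet 42 is not a multiple of 5 (since 42 = 8·5 + 2), so 5 ∤ 42.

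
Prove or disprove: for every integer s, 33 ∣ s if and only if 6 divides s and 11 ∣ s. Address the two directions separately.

Only the converse holds.

(⇒) This fails: take s = 33. Certainly 33 ∣ 33, but 6 ∤ 33.

(⇐) Suppose 6 ∣ s and 11 ∣ s. Any common multiple of 6 and 11 is a multiple of their lcm; here gcd(6, 11) = 1, so lcm(6, 11) = 6·11 = 66, so 66 ∣ s. Since 33 ∣ 66, it follows that 33 ∣ s.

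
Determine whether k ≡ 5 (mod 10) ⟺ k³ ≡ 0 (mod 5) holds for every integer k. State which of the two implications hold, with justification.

[⇒] Suppose k ≡ 5 (mod 10). Then k³ ≡ 5³ = 125 (mod 10), and since 5 ∣ 10, also k³ ≡ 0 (mod 5).

[⇐] This fails: take k = 0. Then 0³ = 0 ≡ 0 (mod 5), yet 0 ≡ 0 (mod 10), not 5.

Not equivalent: only (⇒) holds.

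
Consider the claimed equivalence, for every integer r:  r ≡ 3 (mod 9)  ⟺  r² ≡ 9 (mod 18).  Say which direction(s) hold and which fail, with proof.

Neither direction holds.

[⇒] This fails: take r = 12. Then 12 ≡ 3 (mod 9), but 12² = 144 ≡ 0 (mod 18), not 9.

[⇐] This fails: take r = 9. Then 9² = 81 ≡ 9 (mod 18), yet 9 ≡ 0 (mod 9), not 3.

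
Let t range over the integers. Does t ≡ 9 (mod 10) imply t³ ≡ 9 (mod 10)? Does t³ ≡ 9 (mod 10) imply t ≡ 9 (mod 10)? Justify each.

Both directions hold; the statement is true.

(⇒) Suppose t ≡ 9 (mod 10). Write t = 10j + 9. Then (10j + 9)³ = 1000j³ + 2700j² + 2430j + 729 = 10(100j³ + 270j² + 243j + 72) + 9, so t³ ≡ 9 (mod 10).

(⇐) For the converse, argue contrapositively. If t ≢ 9 (mod 10), then t is congruent to one of 0, 1, 2, 3, 4, 5, 6, 7, 8 modulo 10, and these give t³ ≡ 0, 1, 8, 7, 4, 5, 6, 3, 2 respectively — never 9.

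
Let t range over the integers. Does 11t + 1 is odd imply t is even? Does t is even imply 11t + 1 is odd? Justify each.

(⟸) Suppose t is even; write t = 2j. Then 11t + 1 = 11·(2j) + 1 = 2·11j + 1, which is odd.

(⟹) Suppose 11t + 1 is odd. Since 11 is odd, 11t and t have the same parity, so 11t + 1 ≡ t + 1 (mod 2). As 1 is odd, 11t + 1 is odd exactly when t is even. Thus t is even.

Equivalent; both directions hold.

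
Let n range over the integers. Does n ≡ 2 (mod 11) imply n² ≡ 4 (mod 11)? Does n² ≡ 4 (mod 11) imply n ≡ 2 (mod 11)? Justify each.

Only the forward implication holds.

(→) Suppose n ≡ 2 (mod 11). Write n = 11j + 2. Then (11j + 2)² = 121j² + 44j + 4 = 11(11j² + 4j) + 4, so n² ≡ 4 (mod 11).

(←) This fails: take n = 9. Then 9² = 81 ≡ 4 (mod 11), yet 9 ≡ 9 (mod 11), not 2.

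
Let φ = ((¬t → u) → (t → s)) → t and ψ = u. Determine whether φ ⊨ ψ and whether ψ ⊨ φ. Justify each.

Forward direction. This fails. Under s = F, t = T, u = F, the left side is true but the right side is false.

Converse. This fails. Under s = F, t = F, u = T, the left side is false but the right side is true.

Neither direction holds.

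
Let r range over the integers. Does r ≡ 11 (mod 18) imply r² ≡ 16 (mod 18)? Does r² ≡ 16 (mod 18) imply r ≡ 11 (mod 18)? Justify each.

Forward direction. This fails: take r = 11. Then 11 ≡ 11 (mod 18), but 11² = 121 ≡ 13 (mod 18), not 16.

Converse. This fails: take r = 4. Then 4² = 16 ≡ 16 (mod 18), yet 4 ≡ 4 (mod 18), not 11.

Neither implication holds.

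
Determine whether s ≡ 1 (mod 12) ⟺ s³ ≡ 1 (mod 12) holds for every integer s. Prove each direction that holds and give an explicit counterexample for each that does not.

Both directions hold.

(⇐) For the converse, argue contrapositively. If s ≢ 1 (mod 12), then s is congruent to one of 0, 2, 3, 4, 5, 6, 7, 8, 9, 10, 11 modulo 12, and these give s³ ≡ 0, 8, 3, 4, 5, 0, 7, 8, 9, 4, 11 respectively — never 1.

(⇒) Suppose s ≡ 1 (mod 12). Write s = 12j + 1. Then (12j + 1)³ = 1728j³ + 432j² + 36j + 1 = 12(144j³ + 36j² + 3j) + 1, so s³ ≡ 1 (mod 12).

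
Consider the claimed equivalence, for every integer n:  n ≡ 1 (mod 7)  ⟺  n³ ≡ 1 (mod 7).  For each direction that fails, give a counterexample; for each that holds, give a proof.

Only the forward implication holds.

(←) This fails: take n = 2. Then 2³ = 8 ≡ 1 (mod 7), yet 2 ≡ 2 (mod 7), not 1.

(→) Suppose n ≡ 1 (mod 7). Write n = 7j + 1. Then (7j + 1)³ = 343j³ + 147j² + 21j + 1 = 7(49j³ + 21j² + 3j) + 1, so n³ ≡ 1 (mod 7).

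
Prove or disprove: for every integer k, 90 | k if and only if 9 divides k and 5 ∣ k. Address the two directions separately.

(⟸) This fails: take k = 45. Both 9 ∣ 45 and 5 ∣ 45, yet 45 is not a multiple of 90 (since 45 = 0·90 + 45), so 90 ∤ 45.

(⟹) If 90 ∣ k, write k = 90q. Since 90 = 10·9, k = 9·(10q), so 9 ∣ k; and since 90 = 18·5, k = 5·(18q), so 5 ∣ k.

The forward direction holds; the converse fails.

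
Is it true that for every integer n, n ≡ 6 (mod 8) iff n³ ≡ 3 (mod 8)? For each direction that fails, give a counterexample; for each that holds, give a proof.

(⟹) This fails: take n = 6. Then 6 ≡ 6 (mod 8), but 6³ = 216 ≡ 0 (mod 8), not 3.

(⟸) This fails: take n = 3. Then 3³ = 27 ≡ 3 (mod 8), yet 3 ≡ 3 (mod 8), not 6.

Neither implication holds.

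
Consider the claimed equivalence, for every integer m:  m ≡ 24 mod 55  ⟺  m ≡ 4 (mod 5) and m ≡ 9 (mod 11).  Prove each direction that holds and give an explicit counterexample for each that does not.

Forward direction. This fails: m = 24 gives 24 ≡ 24 (mod 55) but 24 ≡ 2 (mod 11), so the conjunction on the right does not hold.

Converse. This fails: m = 9 satisfies both congruences on the right (9 ≡ 4 mod 5 and 9 ≡ 9 mod 11) yet 9 ≡ 9 (mod 55), not 24.

Both directions fail.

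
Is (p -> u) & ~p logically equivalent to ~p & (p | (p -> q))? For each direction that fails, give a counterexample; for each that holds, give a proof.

The biconditional holds.

[⇒] Assume the antecedent. If q is true, the antecedent forces (q = T, u = F, p = F) or (q = T, u = T, p = F), and ~p & (p | (p -> q)) holds there. If q is false, the antecedent forces (q = F, u = F, p = F) or (q = F, u = T, p = F), and ~p & (p | (p -> q)) holds there. Either way ~p & (p | (p -> q)) holds.

[⇐] Assume the antecedent. If q is true, the antecedent forces (q = T, u = F, p = F) or (q = T, u = T, p = F), and (p -> u) & ~p holds there. If q is false, the antecedent forces (q = F, u = F, p = F) or (q = F, u = T, p = F), and (p -> u) & ~p holds there. Either way (p -> u) & ~p holds.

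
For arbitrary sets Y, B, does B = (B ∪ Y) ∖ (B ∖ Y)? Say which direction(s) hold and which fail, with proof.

(⊆) fails and (⊇) fails.

(⟹) This inclusion fails. Take Y = ∅, B = {1}; then 1 ∈ B but 1 ∉ (B ∪ Y) ∖ (B ∖ Y).

(⟸) This inclusion fails. Take Y = {1}, B = ∅; then 1 ∈ (B ∪ Y) ∖ (B ∖ Y) but 1 ∉ B.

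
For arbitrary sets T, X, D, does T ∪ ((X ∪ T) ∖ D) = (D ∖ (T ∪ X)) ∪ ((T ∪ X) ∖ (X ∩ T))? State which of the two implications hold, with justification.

Neither inclusion holds.

(⊆) This inclusion fails. Take T = {1}, X = {1}, D = ∅; then 1 ∈ T ∪ ((X ∪ T) ∖ D) but 1 ∉ (D ∖ (T ∪ X)) ∪ ((T ∪ X) ∖ (X ∩ T)).

(⊇) This inclusion fails. Take T = ∅, X = ∅, D = {1}; then 1 ∈ (D ∖ (T ∪ X)) ∪ ((T ∪ X) ∖ (X ∩ T)) but 1 ∉ T ∪ ((X ∪ T) ∖ D).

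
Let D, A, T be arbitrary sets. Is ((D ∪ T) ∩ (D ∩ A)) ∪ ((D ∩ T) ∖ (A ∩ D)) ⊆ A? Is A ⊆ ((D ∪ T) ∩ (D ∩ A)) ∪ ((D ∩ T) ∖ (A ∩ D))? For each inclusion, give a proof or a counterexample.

(⊆) fails and (⊇) fails.

(⟹) This inclusion fails. Take D = {1}, A = ∅, T = {1}; then 1 ∈ ((D ∪ T) ∩ (D ∩ A)) ∪ ((D ∩ T) ∖ (A ∩ D)) but 1 ∉ A.

(⟸) This inclusion fails. Take D = ∅, A = {1}, T = ∅; then 1 ∈ A but 1 ∉ ((D ∪ T) ∩ (D ∩ A)) ∪ ((D ∩ T) ∖ (A ∩ D)).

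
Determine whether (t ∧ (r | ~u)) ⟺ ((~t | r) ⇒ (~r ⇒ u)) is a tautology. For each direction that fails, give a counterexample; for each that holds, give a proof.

The forward direction holds; the converse fails.

(←) This fails. Under u = T, r = F, t = F, the left side is false but the right side is true.

(→) Assume the antecedent. If u is true, (~t | r) ⇒ (~r ⇒ u) reduces to true regardless of the other variables. If u is false, the antecedent forces (u = F, r = F, t = T) or (u = F, r = T, t = T), and (~t | r) ⇒ (~r ⇒ u) holds there. Either way (~t | r) ⇒ (~r ⇒ u) holds.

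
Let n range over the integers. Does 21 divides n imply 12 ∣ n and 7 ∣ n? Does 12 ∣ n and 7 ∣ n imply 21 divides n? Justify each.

(→) This fails: take n = 21. Certainly 21 ∣ 21, but 12 ∤ 21.

(←) Suppose 12 ∣ n and 7 ∣ n. Any common multiple of 12 and 7 is a multiple of their lcm; here gcd(12, 7) = 1, so lcm(12, 7) = 12·7 = 84, so 84 ∣ n. Since 21 ∣ 84, it follows that 21 ∣ n.

Only the reverse direction holds.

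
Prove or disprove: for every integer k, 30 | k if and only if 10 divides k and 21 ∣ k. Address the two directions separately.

(←) Suppose 10 ∣ k and 21 ∣ k. Any common multiple of 10 and 21 is a multiple of their lcm; here gcd(10, 21) = 1, so lcm(10, 21) = 10·21 = 210, so 210 ∣ k. Since 30 ∣ 210, it follows that 30 ∣ k.

(→) This fails: take k = 30. Certainly 30 ∣ 30, but 21 ∤ 30.

The forward direction fails; the converse holds.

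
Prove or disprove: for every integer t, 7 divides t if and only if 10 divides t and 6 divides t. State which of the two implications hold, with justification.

[⇒] This fails: take t = 7. Certainly 7 ∣ 7, but 10 ∤ 7.

[⇐] This fails: take t = 30. Both 10 ∣ 30 and 6 ∣ 30, yet 30 is not a multiple of 7 (since 30 = 4·7 + 2), so 7 ∤ 30.

Neither implication holds.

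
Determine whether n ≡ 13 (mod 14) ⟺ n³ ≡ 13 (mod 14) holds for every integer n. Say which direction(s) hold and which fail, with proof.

[⇐] This fails: take n = 3. Then 3³ = 27 ≡ 13 (mod 14), yet 3 ≡ 3 (mod 14), not 13.

[⇒] Suppose n ≡ 13 (mod 14). Write n = 14j + 13. Then (14j + 13)³ = 2744j³ + 7644j² + 7098j + 2197 = 14(196j³ + 546j² + 507j + 156) + 13, so n³ ≡ 13 (mod 14).

Only the forward direction holds.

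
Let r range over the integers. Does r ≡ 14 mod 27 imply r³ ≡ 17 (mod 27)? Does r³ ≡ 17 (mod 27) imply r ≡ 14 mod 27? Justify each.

(⇐) This fails: take r = 5. Then 5³ = 125 ≡ 17 (mod 27), yet 5 ≡ 5 (mod 27), not 14.

(⇒) Suppose r ≡ 14 mod 27. Write r = 27j + 14. Then (27j + 14)³ = 19683j³ + 30618j² + 15876j + 2744 = 27(729j³ + 1134j² + 588j + 101) + 17, so r³ ≡ 17 (mod 27).

(⇒) holds; (⇐) fails.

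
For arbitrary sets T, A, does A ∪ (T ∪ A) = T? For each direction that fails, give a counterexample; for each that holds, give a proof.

The sets are not equal: only the reverse inclusion holds.

Forward inclusion. This inclusion fails. Take T = ∅, A = {1}; then 1 ∈ A ∪ (T ∪ A) but 1 ∉ T.

Reverse inclusion. Let x ∈ T. Then either x ∈ T and x ∉ A; or x ∈ T ∩ A. In each case x ∈ A ∪ (T ∪ A), so T ⊆ A ∪ (T ∪ A).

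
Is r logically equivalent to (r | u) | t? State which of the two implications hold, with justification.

(⇒) holds; (⇐) fails.

Converse. This fails. Under u = T, t = F, r = F, the left side is false but the right side is true.

Forward direction. Assume the antecedent. If u is true, (r | u) | t reduces to true regardless of the other variables. If u is false, the antecedent forces (u = F, t = F, r = T) or (u = F, t = T, r = T), and (r | u) | t holds there. Either way (r | u) | t holds.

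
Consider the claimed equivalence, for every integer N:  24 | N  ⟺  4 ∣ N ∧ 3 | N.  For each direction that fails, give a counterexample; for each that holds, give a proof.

(⟹) If 24 ∣ N, write N = 24q. Since 24 = 6·4, N = 4·(6q), so 4 ∣ N; and since 24 = 8·3, N = 3·(8q), so 3 ∣ N.

(⟸) This fails: take N = 12. Both 4 ∣ 12 and 3 ∣ 12, yet 12 is not a multiple of 24 (since 12 = 0·24 + 12), so 24 ∤ 12.

Only the forward implication holds.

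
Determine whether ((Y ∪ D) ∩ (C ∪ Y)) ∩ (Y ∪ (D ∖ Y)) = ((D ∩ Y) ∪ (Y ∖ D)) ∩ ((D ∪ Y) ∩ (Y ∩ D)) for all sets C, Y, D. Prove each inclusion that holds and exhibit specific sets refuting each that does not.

(⊆) This inclusion fails. Take C = ∅, Y = {1}, D = ∅; then 1 ∈ ((Y ∪ D) ∩ (C ∪ Y)) ∩ (Y ∪ (D ∖ Y)) but 1 ∉ ((D ∩ Y) ∪ (Y ∖ D)) ∩ ((D ∪ Y) ∩ (Y ∩ D)).

(⊇) Let x ∈ ((D ∩ Y) ∪ (Y ∖ D)) ∩ ((D ∪ Y) ∩ (Y ∩ D)). Then either x ∈ Y ∩ D and x ∉ C; or x ∈ C ∩ Y ∩ D. In each case x ∈ ((Y ∪ D) ∩ (C ∪ Y)) ∩ (Y ∪ (D ∖ Y)), so ((D ∩ Y) ∪ (Y ∖ D)) ∩ ((D ∪ Y) ∩ (Y ∩ D)) ⊆ ((Y ∪ D) ∩ (C ∪ Y)) ∩ (Y ∪ (D ∖ Y)).

(⊆) fails; (⊇) holds.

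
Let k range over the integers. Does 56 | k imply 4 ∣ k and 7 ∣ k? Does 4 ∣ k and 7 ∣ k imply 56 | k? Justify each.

Only the forward direction holds.

[⇒] If 56 ∣ k, write k = 56q. Since 56 = 14·4, k = 4·(14q), so 4 ∣ k; and since 56 = 8·7, k = 7·(8q), so 7 ∣ k.

[⇐] This fails: take k = 28. Both 4 ∣ 28 and 7 ∣ 28, yet 28 is not a multiple of 56 (since 28 = 0·56 + 28), so 56 ∤ 28.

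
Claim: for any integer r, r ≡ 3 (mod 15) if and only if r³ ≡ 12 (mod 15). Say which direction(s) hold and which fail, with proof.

The biconditional holds.

(⇒) Suppose r ≡ 3 (mod 15). Write r = 15j + 3. Then (15j + 3)³ = 3375j³ + 2025j² + 405j + 27 = 15(225j³ + 135j² + 27j + 1) + 12, so r³ ≡ 12 (mod 15).

(⇐) Conversely, suppose r³ ≡ 12 (mod 15). The only residue r in {0, …, 14} with r³ ≡ 12 (mod 15) is r = 3, so r ≡ 3 (mod 15).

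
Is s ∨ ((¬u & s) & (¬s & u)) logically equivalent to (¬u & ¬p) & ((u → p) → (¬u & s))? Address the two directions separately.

Not equivalent: only (⇐) holds.

(⟸) Assume the antecedent. If s is true, s ∨ ((¬u & s) & (¬s & u)) reduces to true regardless of the other variables. If s is false, the antecedent cannot hold. Either way s ∨ ((¬u & s) & (¬s & u)) holds.

(⟹) This fails. Under s = T, u = T, p = F, the left side is true but the right side is false.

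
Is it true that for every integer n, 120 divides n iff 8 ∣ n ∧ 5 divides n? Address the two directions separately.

Not equivalent: only (⇒) holds.

[⇒] If 120 ∣ n, write n = 120q. Since 120 = 15·8, n = 8·(15q), so 8 ∣ n; and since 120 = 24·5, n = 5·(24q), so 5 ∣ n.

[⇐] This fails: take n = 40. Both 8 ∣ 40 and 5 ∣ 40, yet 40 is not a multiple of 120 (since 40 = 0·120 + 40), so 120 ∤ 40.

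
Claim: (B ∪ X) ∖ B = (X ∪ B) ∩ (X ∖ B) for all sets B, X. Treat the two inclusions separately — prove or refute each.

The two sets are equal.

(⟸) Let x ∈ (X ∪ B) ∩ (X ∖ B). Then x ∈ X and x ∉ B, from which x ∈ (B ∪ X) ∖ B.

(⟹) Let x ∈ (B ∪ X) ∖ B. Then x ∈ X and x ∉ B, from which x ∈ (X ∪ B) ∩ (X ∖ B).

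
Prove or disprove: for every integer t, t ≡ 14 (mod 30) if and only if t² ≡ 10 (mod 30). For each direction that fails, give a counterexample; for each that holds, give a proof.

Forward direction. This fails: take t = 14. Then 14 ≡ 14 (mod 30), but 14² = 196 ≡ 16 (mod 30), not 10.

Converse. This fails: take t = 10. Then 10² = 100 ≡ 10 (mod 30), yet 10 ≡ 10 (mod 30), not 14.

Neither implication holds.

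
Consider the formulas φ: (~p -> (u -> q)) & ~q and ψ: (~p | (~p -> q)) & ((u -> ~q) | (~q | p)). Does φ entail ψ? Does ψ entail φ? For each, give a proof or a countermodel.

(⇒) holds; (⇐) fails.

(⟹) Assume the antecedent. If q is true, the antecedent cannot hold. If q is false, the consequent reduces to true regardless of the other variables. Either way the consequent holds.

(⟸) This fails. Under q = T, u = F, p = F, the left side is false but the right side is true.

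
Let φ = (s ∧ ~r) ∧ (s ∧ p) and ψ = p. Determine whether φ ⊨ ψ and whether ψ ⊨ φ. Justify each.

(⟹) Assume the antecedent. If r is true, the antecedent cannot hold. If r is false, the antecedent forces (r = F, s = T, p = T), and p holds there. Either way p holds.

(⟸) This fails. Under r = F, s = F, p = T, the left side is false but the right side is true.

(⇒) holds; (⇐) fails.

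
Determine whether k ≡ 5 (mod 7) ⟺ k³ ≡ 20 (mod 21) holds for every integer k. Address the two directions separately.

[⇒] This fails: take k = 12. Then 12 ≡ 5 (mod 7), but 12³ = 1728 ≡ 6 (mod 21), not 20.

[⇐] This fails: take k = 17. Then 17³ = 4913 ≡ 20 (mod 21), yet 17 ≡ 3 (mod 7), not 5.

(⇒) fails and (⇐) fails.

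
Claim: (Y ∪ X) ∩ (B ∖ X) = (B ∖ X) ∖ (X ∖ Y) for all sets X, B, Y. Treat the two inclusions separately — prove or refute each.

(⟹) Let x ∈ (Y ∪ X) ∩ (B ∖ X). Then x ∈ B ∩ Y and x ∉ X, from which x ∈ (B ∖ X) ∖ (X ∖ Y).

(⟸) This inclusion fails. Take X = ∅, B = {1}, Y = ∅; then 1 ∈ (B ∖ X) ∖ (X ∖ Y) but 1 ∉ (Y ∪ X) ∩ (B ∖ X).

(⊆) holds; (⊇) fails.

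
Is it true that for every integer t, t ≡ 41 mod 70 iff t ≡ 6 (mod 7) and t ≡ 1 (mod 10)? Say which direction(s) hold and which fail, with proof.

(⇒) Suppose t ≡ 41 (mod 70); write t = 70j + 41. Since 7 ∣ 70, reducing mod 7 gives t ≡ 41 ≡ 6 (mod 7); since 10 ∣ 70, reducing mod 10 gives t ≡ 41 ≡ 1 (mod 10).

(⇐) Conversely, if t ≡ 6 (mod 7) and t ≡ 1 (mod 10), then by the Chinese remainder theorem t ≡ 41 (mod 70). This is exactly t ≡ 41 (mod 70).

Both implications hold.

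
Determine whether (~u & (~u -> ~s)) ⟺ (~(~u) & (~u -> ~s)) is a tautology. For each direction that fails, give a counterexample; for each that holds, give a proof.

Neither implication holds.

[⇒] This fails. Under s = F, u = F, the left side is true but the right side is false.

[⇐] This fails. Under s = F, u = T, the left side is false but the right side is true.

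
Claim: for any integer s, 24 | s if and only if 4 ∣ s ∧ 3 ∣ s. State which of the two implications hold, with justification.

The forward direction holds; the converse fails.

(⇐) This fails: take s = 12. Both 4 ∣ 12 and 3 ∣ 12, yet 12 is not a multiple of 24 (since 12 = 0·24 + 12), so 24 ∤ 12.

(⇒) If 24 ∣ s, write s = 24q. Since 24 = 6·4, s = 4·(6q), so 4 ∣ s; and since 24 = 8·3, s = 3·(8q), so 3 ∣ s.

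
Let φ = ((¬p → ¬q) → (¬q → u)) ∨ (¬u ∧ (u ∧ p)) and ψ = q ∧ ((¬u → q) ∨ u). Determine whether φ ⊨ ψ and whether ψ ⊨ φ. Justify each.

(→) This fails. Under u = T, q = F, p = F, the left side is true but the right side is false.

(←) Assume the antecedent. If u is true, the consequent reduces to true regardless of the other variables. If u is false, the antecedent forces (u = F, q = T, p = F) or (u = F, q = T, p = T), and the consequent holds there. Either way the consequent holds.

The forward direction fails; the converse holds.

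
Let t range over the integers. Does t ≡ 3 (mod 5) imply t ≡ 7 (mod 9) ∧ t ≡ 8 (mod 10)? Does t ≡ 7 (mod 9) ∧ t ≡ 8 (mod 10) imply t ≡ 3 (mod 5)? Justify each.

The forward direction fails; the converse holds.

(⟹) This fails: t = 33 gives 33 ≡ 3 (mod 5) but 33 ≡ 6 (mod 9), so the conjunction on the right does not hold.

(⟸) Conversely, if t ≡ 7 (mod 9) and t ≡ 8 (mod 10), then by the Chinese remainder theorem t ≡ 88 (mod 90). Since 88 ≡ 3 (mod 5) and 5 ∣ 90, we get t ≡ 3 (mod 5).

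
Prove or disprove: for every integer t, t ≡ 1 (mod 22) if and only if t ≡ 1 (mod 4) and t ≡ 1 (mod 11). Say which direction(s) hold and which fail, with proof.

[⇒] This fails: t = 23 gives 23 ≡ 1 (mod 22) but 23 ≡ 3 (mod 4), so the conjunction on the right does not hold.

[⇐] Conversely, if t ≡ 1 (mod 4) and t ≡ 1 (mod 11), then by the Chinese remainder theorem t ≡ 1 (mod 44). Since 1 ≡ 1 (mod 22) and 22 ∣ 44, we get t ≡ 1 (mod 22).

(⇒) fails; (⇐) holds.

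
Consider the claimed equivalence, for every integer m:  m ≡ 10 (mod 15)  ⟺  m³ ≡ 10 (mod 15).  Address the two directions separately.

The biconditional holds.

[⇐] Suppose m³ ≡ 10 (mod 15). The only residue r in {0, …, 14} with r³ ≡ 10 (mod 15) is r = 10, so m ≡ 10 (mod 15).

[⇒] Suppose m ≡ 10 (mod 15). Write m = 15j + 10. Then (15j + 10)³ = 3375j³ + 6750j² + 4500j + 1000 = 15(225j³ + 450j² + 300j + 66) + 10, so m³ ≡ 10 (mod 15).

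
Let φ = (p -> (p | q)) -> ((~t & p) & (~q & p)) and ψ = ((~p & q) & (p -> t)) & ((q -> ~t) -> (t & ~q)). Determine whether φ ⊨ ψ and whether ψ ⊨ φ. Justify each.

Neither direction holds.

Forward direction. This fails. Under p = T, t = F, q = F, the left side is true but the right side is false.

Converse. This fails. Under p = F, t = T, q = T, the left side is false but the right side is true.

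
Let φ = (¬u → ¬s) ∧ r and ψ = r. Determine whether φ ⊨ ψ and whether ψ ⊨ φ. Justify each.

(⇒) Assume the antecedent. If r is true, r reduces to true regardless of the other variables. If r is false, the antecedent cannot hold. Either way r holds.

(⇐) This fails. Under r = T, u = F, s = T, the left side is false but the right side is true.

Only the forward direction holds.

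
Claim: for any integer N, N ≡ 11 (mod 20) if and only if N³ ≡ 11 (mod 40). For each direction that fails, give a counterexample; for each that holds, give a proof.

Only the converse holds.

(⟸) The residues r modulo 40 with r³ ≡ 11 (mod 40) are exactly {11}, and each is ≡ 11 (mod 20).

(⟹) This fails: take N = 31. Then 31 ≡ 11 (mod 20), but 31³ = 29791 ≡ 31 (mod 40), not 11.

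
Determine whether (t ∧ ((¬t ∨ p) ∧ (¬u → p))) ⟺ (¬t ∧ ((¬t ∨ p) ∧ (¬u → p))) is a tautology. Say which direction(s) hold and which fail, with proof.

Forward direction. This fails. Under p = T, u = F, t = T, the left side is true but the right side is false.

Converse. This fails. Under p = T, u = F, t = F, the left side is false but the right side is true.

Both directions fail.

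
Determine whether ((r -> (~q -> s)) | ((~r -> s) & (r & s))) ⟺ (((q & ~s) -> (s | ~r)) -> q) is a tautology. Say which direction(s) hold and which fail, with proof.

[⇒] This fails. Under r = F, s = F, q = F, the left side is true but the right side is false.

[⇐] Assume the antecedent. If r is true, the antecedent forces (r = T, s = F, q = T) or (r = T, s = T, q = T), and the consequent holds there. If r is false, the consequent reduces to true regardless of the other variables. Either way the consequent holds.

Not equivalent: only (⇐) holds.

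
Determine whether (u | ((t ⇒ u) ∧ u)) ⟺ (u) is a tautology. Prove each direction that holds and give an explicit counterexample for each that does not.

(→) Assume the antecedent. If u is true, u reduces to true regardless of the other variables. If u is false, the antecedent cannot hold. Either way u holds.

(←) Assume the antecedent. If u is true, u | ((t ⇒ u) ∧ u) reduces to true regardless of the other variables. If u is false, the antecedent cannot hold. Either way u | ((t ⇒ u) ∧ u) holds.

Equivalent; both directions hold.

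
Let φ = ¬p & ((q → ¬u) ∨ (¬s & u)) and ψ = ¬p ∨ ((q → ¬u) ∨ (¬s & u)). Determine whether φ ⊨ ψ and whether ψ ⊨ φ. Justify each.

Only the forward direction holds.

[⇒] Assume the antecedent. If p is true, the antecedent cannot hold. If p is false, ¬p ∨ ((q → ¬u) ∨ (¬s & u)) reduces to true regardless of the other variables. Either way ¬p ∨ ((q → ¬u) ∨ (¬s & u)) holds.

[⇐] This fails. Under p = T, q = F, u = F, s = F, the left side is false but the right side is true.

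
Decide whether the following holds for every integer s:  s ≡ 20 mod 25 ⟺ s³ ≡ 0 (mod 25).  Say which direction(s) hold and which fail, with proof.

Not equivalent: only (⇒) holds.

[⇒] Suppose s ≡ 20 mod 25. Write s = 25j + 20. Then (25j + 20)³ = 15625j³ + 37500j² + 30000j + 8000 = 25(625j³ + 1500j² + 1200j + 320) + 0, so s³ ≡ 0 (mod 25).

[⇐] This fails: take s = 0. Then 0³ = 0 ≡ 0 (mod 25), yet 0 ≡ 0 (mod 25), not 20.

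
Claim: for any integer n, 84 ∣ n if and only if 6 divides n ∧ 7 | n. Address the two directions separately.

(⇒) holds; (⇐) fails.

(⟹) If 84 ∣ n, write n = 84q. Since 84 = 14·6, n = 6·(14q), so 6 ∣ n; and since 84 = 12·7, n = 7·(12q), so 7 ∣ n.

(⟸) This fails: take n = 42. Both 6 ∣ 42 and 7 ∣ 42, yet 42 is not a multiple of 84 (since 42 = 0·84 + 42), so 84 ∤ 42.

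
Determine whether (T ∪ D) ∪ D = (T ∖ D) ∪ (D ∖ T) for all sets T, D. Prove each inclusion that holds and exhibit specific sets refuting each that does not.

The sets are not equal: only the reverse inclusion holds.

(⟹) This inclusion fails. Take T = {1}, D = {1}; then 1 ∈ (T ∪ D) ∪ D but 1 ∉ (T ∖ D) ∪ (D ∖ T).

(⟸) Let x ∈ (T ∖ D) ∪ (D ∖ T). Then either x ∈ T and x ∉ D; or x ∈ D and x ∉ T. In each case x ∈ (T ∪ D) ∪ D, so (T ∖ D) ∪ (D ∖ T) ⊆ (T ∪ D) ∪ D.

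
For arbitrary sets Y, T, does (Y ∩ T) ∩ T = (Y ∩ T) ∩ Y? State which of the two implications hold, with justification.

(⟹) Let x ∈ (Y ∩ T) ∩ T. Then x ∈ Y ∩ T, from which x ∈ (Y ∩ T) ∩ Y.

(⟸) Let x ∈ (Y ∩ T) ∩ Y. Then x ∈ Y ∩ T, from which x ∈ (Y ∩ T) ∩ T.

Both inclusions hold.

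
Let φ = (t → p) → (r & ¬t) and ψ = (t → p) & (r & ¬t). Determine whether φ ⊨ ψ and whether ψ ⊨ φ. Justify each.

[⇒] This fails. Under p = F, t = T, r = F, the left side is true but the right side is false.

[⇐] Assume the antecedent. If p is true, the antecedent forces (p = T, t = F, r = T), and (t → p) → (r & ¬t) holds there. If p is false, the antecedent forces (p = F, t = F, r = T), and (t → p) → (r & ¬t) holds there. Either way (t → p) → (r & ¬t) holds.

Only the reverse direction holds.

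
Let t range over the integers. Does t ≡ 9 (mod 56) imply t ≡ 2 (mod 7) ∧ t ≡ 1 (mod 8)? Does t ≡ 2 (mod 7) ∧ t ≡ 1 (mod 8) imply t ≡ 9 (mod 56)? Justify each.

(⇒) Suppose t ≡ 9 (mod 56); write t = 56j + 9. Since 7 ∣ 56, reducing mod 7 gives t ≡ 9 ≡ 2 (mod 7); since 8 ∣ 56, reducing mod 8 gives t ≡ 9 ≡ 1 (mod 8).

(⇐) Conversely, if t ≡ 2 (mod 7) and t ≡ 1 (mod 8), then by the Chinese remainder theorem t ≡ 9 (mod 56). This is exactly t ≡ 9 (mod 56).

Both directions hold.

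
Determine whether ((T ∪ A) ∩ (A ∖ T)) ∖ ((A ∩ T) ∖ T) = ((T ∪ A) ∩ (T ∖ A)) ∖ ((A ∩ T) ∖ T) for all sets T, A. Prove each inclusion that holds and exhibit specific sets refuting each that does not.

Forward inclusion. This inclusion fails. Take T = ∅, A = {1}; then 1 ∈ ((T ∪ A) ∩ (A ∖ T)) ∖ ((A ∩ T) ∖ T) but 1 ∉ ((T ∪ A) ∩ (T ∖ A)) ∖ ((A ∩ T) ∖ T).

Reverse inclusion. This inclusion fails. Take T = {1}, A = ∅; then 1 ∈ ((T ∪ A) ∩ (T ∖ A)) ∖ ((A ∩ T) ∖ T) but 1 ∉ ((T ∪ A) ∩ (A ∖ T)) ∖ ((A ∩ T) ∖ T).

Neither inclusion holds.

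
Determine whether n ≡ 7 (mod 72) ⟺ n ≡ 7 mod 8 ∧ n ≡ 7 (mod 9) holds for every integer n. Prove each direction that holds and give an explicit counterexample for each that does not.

(→) Suppose n ≡ 7 (mod 72); write n = 72j + 7. Since 8 ∣ 72, reducing mod 8 gives n ≡ 7 (mod 8); since 9 ∣ 72, reducing mod 9 gives n ≡ 7 (mod 9).

(←) Conversely, if n ≡ 7 (mod 8) and n ≡ 7 (mod 9), then by the Chinese remainder theorem n ≡ 7 (mod 72). This is exactly n ≡ 7 (mod 72).

Both directions hold.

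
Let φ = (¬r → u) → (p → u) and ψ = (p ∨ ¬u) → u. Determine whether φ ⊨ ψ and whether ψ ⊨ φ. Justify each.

(→) This fails. Under r = F, u = F, p = F, the left side is true but the right side is false.

(←) Assume the antecedent. If r is true, the antecedent forces (r = T, u = T, p = F) or (r = T, u = T, p = T), and (¬r → u) → (p → u) holds there. If r is false, (¬r → u) → (p → u) reduces to true regardless of the other variables. Either way (¬r → u) → (p → u) holds.

The forward direction fails; the converse holds.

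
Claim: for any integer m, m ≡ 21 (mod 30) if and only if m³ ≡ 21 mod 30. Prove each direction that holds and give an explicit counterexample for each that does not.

Both directions hold; the statement is true.

(⇒) Suppose m ≡ 21 (mod 30). Write m = 30j + 21. Then (30j + 21)³ = 27000j³ + 56700j² + 39690j + 9261 = 30(900j³ + 1890j² + 1323j + 308) + 21, so m³ ≡ 21 (mod 30).

(⇐) Conversely, suppose m³ ≡ 21 (mod 30). The only residue r in {0, …, 29} with r³ ≡ 21 (mod 30) is r = 21, so m ≡ 21 (mod 30).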